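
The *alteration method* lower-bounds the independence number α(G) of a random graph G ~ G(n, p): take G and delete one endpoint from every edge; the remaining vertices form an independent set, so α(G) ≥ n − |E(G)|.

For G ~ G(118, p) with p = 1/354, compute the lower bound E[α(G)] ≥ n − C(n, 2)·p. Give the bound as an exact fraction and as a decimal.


E[|E(G)|] = C(118, 2)·p = 6903 · (1/354) = 39/2.
E[α(G)] ≥ n − E[|E(G)|] = 118 − 39/2 = 197/2.
Numerically: ≈ 98.500.
(This is only a lower bound; the true E[α(G)] may be larger.)

E[α(G)] ≥ 197/2 ≈ 98.500.


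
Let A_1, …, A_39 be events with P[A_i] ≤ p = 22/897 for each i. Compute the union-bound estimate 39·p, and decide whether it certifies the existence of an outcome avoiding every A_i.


Union bound: P[∪_{i=1}^{39} A_i] ≤ Σ_i P[A_i] ≤ 39·p = 39·(22/897) = 22/23.
Numerically: 22/23 ≈ 0.9565.
Is 22/23 < 1? YES.
Since P[∪ A_i] ≤ 22/23 < 1, the complement has P[∩ A_i^c] ≥ 1 − 22/23 = 1/23 > 0, so some outcome avoids every A_i.

39·p = 22/23 ≈ 0.9565; existence CERTIFIED by the union bound.


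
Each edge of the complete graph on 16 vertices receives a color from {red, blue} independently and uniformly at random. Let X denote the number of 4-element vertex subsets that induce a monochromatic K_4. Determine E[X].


Let X = Σ_S X_S over the C(16, 4) = 1820 subsets S of size 4, where X_S = 1 if the K_4 on S is monochromatic.
For a fixed S, the K_4 on S has C(4, 2) = 6 edges. P[all 6 edges red] = (1/2)^6, and likewise for blue, so P[monochromatic] = 2·(1/2)^6 = 2^{1 − 6} = 1/32.
By linearity: E[X] = C(16, 4) · 2^{1 − 6} = 1820 · 1/32 = 455/8.
Numerically: E[X] ≈ 56.87500.

E[X] = C(16,4)·2^(1−C(4,2)) = 455/8 ≈ 56.87500.


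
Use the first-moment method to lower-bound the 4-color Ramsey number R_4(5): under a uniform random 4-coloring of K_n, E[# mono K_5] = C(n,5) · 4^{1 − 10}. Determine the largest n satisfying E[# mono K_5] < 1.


We need C(n, 5) · 4^{1 − 10} < 1, i.e. C(n, 5) < 4^{10 − 1} = 262144.
Check values of n near the boundary:
  n = 29: C(29, 5) = 118755; 118755 < 262144? YES
  n = 30: C(30, 5) = 142506; 142506 < 262144? YES
  n = 31: C(31, 5) = 169911; 169911 < 262144? YES
  n = 32: C(32, 5) = 201376; 201376 < 262144? YES
  n = 33: C(33, 5) = 237336; 237336 < 262144? YES
  n = 34: C(34, 5) = 278256; 278256 < 262144? NO
  n = 35: C(35, 5) = 324632; 324632 < 262144? NO
  n = 36: C(36, 5) = 376992; 376992 < 262144? NO
The largest n with C(n, 5) < 262144 is n = 33 (where E[X] = 29667/32768 ≈ 0.90536). Hence R_4(5) > 33, i.e. R_4(5) ≥ 34.

Largest n = 33; hence R_4(5) > 33.


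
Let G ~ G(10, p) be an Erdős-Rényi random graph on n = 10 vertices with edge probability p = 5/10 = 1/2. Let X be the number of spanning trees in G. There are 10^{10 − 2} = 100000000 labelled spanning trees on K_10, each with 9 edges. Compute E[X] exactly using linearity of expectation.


K_10 has 10^{10 − 2} = 100000000 labelled spanning trees.
For each such spanning tree H, let X_H = 1 if all 9 edges of H are present in G. Then P[X_H = 1] = p^{9} = (1/2)^{9} = 1/512.
By linearity of expectation: E[X] = Σ_H E[X_H] = 100000000 · p^{9} = 100000000 · 1/512 = 390625/2.
Numerically: E[X] ≈ 1.95e+05.

E[X] = 100000000 · (1/2)^{9} = 390625/2 ≈ 1.95e+05.


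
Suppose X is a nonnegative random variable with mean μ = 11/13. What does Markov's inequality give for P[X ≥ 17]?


μ = E[X] = 11/13, a = 17.
Markov: P[X ≥ 17] ≤ μ/a = (11/13)/17 = 11/221.
Numerically: ≈ 0.049774.
(Since a = 17 > μ = 0.846154, the bound 11/221 is < 1 and informative.)

P[X ≥ 17] ≤ 11/221 ≈ 0.049774.


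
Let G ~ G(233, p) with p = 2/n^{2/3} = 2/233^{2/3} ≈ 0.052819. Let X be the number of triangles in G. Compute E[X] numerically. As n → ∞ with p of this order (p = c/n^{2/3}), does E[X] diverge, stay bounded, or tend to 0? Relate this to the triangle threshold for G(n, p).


Number of potential triangles: C(233, 3) = 2081156.
Each occurs with probability p³ ≈ (0.052819)³ ≈ 1.4735950e-04.
By linearity: E[X] = C(233, 3)·p³ ≈ 2081156 · 1.4735950e-04 ≈ 306.67811.
Since α = 2/3 < 1, p = c/n^{2/3} ≫ 1/n is above the triangle threshold p ~ 1/n. Asymptotically E[X] ~ (c³/6)·n^{3(1−α)} = (2³/6)·n^{1} → ∞; triangles are abundant w.h.p.

E[X] ≈ 306.67811; in regime p = Θ(1/n^{2/3}) E[X] diverges (above the triangle threshold p ~ 1/n).


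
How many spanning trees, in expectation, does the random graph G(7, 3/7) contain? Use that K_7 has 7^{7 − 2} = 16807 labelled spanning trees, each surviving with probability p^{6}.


K_7 has 7^{7 − 2} = 16807 labelled spanning trees.
For each such spanning tree H, let X_H = 1 if all 6 edges of H are present in G. Then P[X_H = 1] = p^{6} = (3/7)^{6} = 729/117649.
Summing the indicators: E[X] = Σ_H E[X_H] = 16807 · p^{6} = 16807 · 729/117649 = 729/7.
Numerically: E[X] ≈ 104.1.

E[X] = 16807 · (3/7)^{6} = 729/7 ≈ 104.1.


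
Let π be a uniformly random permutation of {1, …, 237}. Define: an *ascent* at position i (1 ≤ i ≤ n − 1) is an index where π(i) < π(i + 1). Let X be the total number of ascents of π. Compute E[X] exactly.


Write X = Σ X_I over i = 1, …, 236, with X_I the indicator of one ascent.
There are 236 indicators.
For each fixed i, the pair (π(i), π(i+1)) is a uniformly random ordered pair of distinct values from {1, …, 237}; by symmetry P[π(i) < π(i+1)] = 1/2.
By linearity: E[X] = 236 · (1/2) = (237 − 1) · (1/2) = 118 ≈ 118.000000.

E[X] = 118 = 118.000000.


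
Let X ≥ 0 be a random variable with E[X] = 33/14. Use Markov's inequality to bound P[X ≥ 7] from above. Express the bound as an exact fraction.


μ = E[X] = 33/14, a = 7.
Markov: P[X ≥ 7] ≤ μ/a = (33/14)/7 = 33/98.
Numerically: ≈ 0.3367.
(Since a = 7 > μ = 2.3571, the bound 33/98 is < 1 and informative.)

P[X ≥ 7] ≤ 33/98 ≈ 0.3367.


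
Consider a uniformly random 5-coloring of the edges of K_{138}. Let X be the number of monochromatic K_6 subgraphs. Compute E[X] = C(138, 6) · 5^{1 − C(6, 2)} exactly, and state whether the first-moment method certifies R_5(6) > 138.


E[X] = C(138, 6) · 5^{1 − 15} = 8592039666 · 5^{−14} = 8592039666/6103515625.
As a reduced fraction: E[X] = 8592039666/6103515625 ≈ 1.4077198.
Is E[X] < 1? NO.
Since E[X] ≥ 1, the first-moment bound is inconclusive at n = 138; it does NOT by itself certify R_5(6) > 138.

E[X] = 8592039666/6103515625 ≈ 1.4077198; E[X] ≥ 1; first-moment method inconclusive here.


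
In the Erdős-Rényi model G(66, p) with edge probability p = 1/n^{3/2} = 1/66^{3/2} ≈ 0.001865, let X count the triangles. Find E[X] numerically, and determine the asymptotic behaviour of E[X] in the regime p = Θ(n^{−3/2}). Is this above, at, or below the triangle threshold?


Number of potential triangles: C(66, 3) = 45760.
Each occurs with probability p³ ≈ (0.001865)³ ≈ 6.4871254e-09.
By linearity: E[X] = C(66, 3)·p³ ≈ 45760 · 6.4871254e-09 ≈ 0.00030.
Since α = 3/2 > 1, p = c/n^{3/2} = o(1/n) is below the triangle threshold p ~ 1/n. Asymptotically E[X] ~ (c³/6)·n^{3(1−α)} = (1³/6)·n^{-1.5} → 0, so by Markov's inequality G has no triangles w.h.p.

E[X] ≈ 0.00030; in regime p = Θ(1/n^{3/2}) E[X] tends to 0 (below the triangle threshold p ~ 1/n).


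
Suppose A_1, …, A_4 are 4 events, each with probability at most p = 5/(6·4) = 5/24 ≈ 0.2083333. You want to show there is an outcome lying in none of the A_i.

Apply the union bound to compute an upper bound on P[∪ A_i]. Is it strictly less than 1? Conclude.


Union bound: P[∪_{i=1}^{4} A_i] ≤ Σ_i P[A_i] ≤ 4·p = 4·(5/24) = 5/6.
Numerically: 5/6 ≈ 0.8333333.
Is 5/6 < 1? YES.
Since P[∪ A_i] ≤ 5/6 < 1, the complement has P[∩ A_i^c] ≥ 1 − 5/6 = 1/6 > 0, so some outcome avoids every A_i.

4·p = 5/6 ≈ 0.8333333; existence CERTIFIED by the union bound.


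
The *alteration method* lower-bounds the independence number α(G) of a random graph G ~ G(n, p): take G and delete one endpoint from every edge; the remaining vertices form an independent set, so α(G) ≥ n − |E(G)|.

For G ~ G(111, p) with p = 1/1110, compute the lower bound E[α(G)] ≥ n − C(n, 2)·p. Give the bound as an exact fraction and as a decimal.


E[|E(G)|] = C(111, 2)·p = 6105 · (1/1110) = 11/2.
E[α(G)] ≥ n − E[|E(G)|] = 111 − 11/2 = 211/2.
Numerically: ≈ 105.500.
(This is only a lower bound; the true E[α(G)] may be larger.)

E[α(G)] ≥ 211/2 ≈ 105.500.


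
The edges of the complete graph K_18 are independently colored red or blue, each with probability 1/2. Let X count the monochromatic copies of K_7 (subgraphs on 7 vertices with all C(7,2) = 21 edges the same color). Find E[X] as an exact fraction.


Let X = Σ_S X_S over the C(18, 7) = 31824 subsets S of size 7, where X_S = 1 if the K_7 on S is monochromatic.
For a fixed S, the K_7 on S has C(7, 2) = 21 edges. P[all 21 edges red] = (1/2)^21, and likewise for blue, so P[monochromatic] = 2·(1/2)^21 = 2^{1 − 21} = 1/1048576.
By linearity: E[X] = C(18, 7) · 2^{1 − 21} = 31824 · 1/1048576 = 1989/65536.
Numerically: E[X] ≈ 0.030.

E[X] = C(18,7)·2^(1−C(7,2)) = 1989/65536 ≈ 0.030.


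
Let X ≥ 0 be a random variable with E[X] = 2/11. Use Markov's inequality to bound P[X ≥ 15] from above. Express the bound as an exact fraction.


μ = E[X] = 2/11, a = 15.
Markov: P[X ≥ 15] ≤ μ/a = (2/11)/15 = 2/165.
Numerically: ≈ 0.012121.
(Since a = 15 > μ = 0.181818, the bound 2/165 is < 1 and informative.)

P[X ≥ 15] ≤ 2/165 ≈ 0.012121.


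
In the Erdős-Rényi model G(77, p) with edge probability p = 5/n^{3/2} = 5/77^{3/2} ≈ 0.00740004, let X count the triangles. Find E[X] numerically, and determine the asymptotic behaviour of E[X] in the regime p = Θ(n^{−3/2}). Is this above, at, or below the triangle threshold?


Number of potential triangles: C(77, 3) = 73150.
Each occurs with probability p³ ≈ (0.00740004)³ ≈ 4.05230149e-07.
By linearity: E[X] = C(77, 3)·p³ ≈ 73150 · 4.05230149e-07 ≈ 0.029643.
Since α = 3/2 > 1, p = c/n^{3/2} = o(1/n) is below the triangle threshold p ~ 1/n. Asymptotically E[X] ~ (c³/6)·n^{3(1−α)} = (5³/6)·n^{-1.5} → 0, so by Markov's inequality G has no triangles w.h.p.

E[X] ≈ 0.029643; in regime p = Θ(1/n^{3/2}) E[X] tends to 0 (below the triangle threshold p ~ 1/n).


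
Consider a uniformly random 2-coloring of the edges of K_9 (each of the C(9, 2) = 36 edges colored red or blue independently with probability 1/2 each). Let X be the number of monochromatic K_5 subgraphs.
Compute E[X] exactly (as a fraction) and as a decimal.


Let X = Σ_S X_S over the C(9, 5) = 126 subsets S of size 5, where X_S = 1 if the K_5 on S is monochromatic.
For a fixed S, the K_5 on S has C(5, 2) = 10 edges. P[all 10 edges red] = (1/2)^10, and likewise for blue, so P[monochromatic] = 2·(1/2)^10 = 2^{1 − 10} = 1/512.
Summing: E[X] = C(9, 5) · 2^{1 − 10} = 126 · 1/512 = 63/256.
Numerically: E[X] ≈ 0.246094.

E[X] = C(9,5)·2^(1−C(5,2)) = 63/256 ≈ 0.246094.


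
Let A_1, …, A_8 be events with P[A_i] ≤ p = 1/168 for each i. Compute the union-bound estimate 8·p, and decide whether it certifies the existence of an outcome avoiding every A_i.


Union bound: P[∪_{i=1}^{8} A_i] ≤ Σ_i P[A_i] ≤ 8·p = 8·(1/168) = 1/21.
Numerically: 1/21 ≈ 0.048.
Is 1/21 < 1? YES.
Since P[∪ A_i] ≤ 1/21 < 1, the complement has P[∩ A_i^c] ≥ 1 − 1/21 = 20/21 > 0, so some outcome avoids every A_i.

8·p = 1/21 ≈ 0.048; existence CERTIFIED by the union bound.


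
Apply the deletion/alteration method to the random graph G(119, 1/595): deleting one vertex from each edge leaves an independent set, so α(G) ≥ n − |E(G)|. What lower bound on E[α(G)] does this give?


E[|E(G)|] = C(119, 2)·p = 7021 · (1/595) = 59/5.
E[α(G)] ≥ n − E[|E(G)|] = 119 − 59/5 = 536/5.
Numerically: ≈ 107.2000.
(This is only a lower bound; the true E[α(G)] may be larger.)

E[α(G)] ≥ 536/5 ≈ 107.2000.


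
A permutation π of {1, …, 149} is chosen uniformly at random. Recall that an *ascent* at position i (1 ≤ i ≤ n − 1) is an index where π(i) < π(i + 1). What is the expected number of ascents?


Write X = Σ X_I over i = 1, …, 148, with X_I the indicator of one ascent.
There are 148 indicators.
For each fixed i, the pair (π(i), π(i+1)) is a uniformly random ordered pair of distinct values from {1, …, 149}; by symmetry P[π(i) < π(i+1)] = 1/2.
By linearity: E[X] = 148 · (1/2) = (149 − 1) · (1/2) = 74 ≈ 74.00000.

E[X] = 74 = 74.00000.


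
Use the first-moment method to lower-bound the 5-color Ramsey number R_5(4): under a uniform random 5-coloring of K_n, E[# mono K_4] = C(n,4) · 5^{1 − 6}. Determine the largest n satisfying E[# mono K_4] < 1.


We need C(n, 4) · 5^{1 − 6} < 1, i.e. C(n, 4) < 5^{6 − 1} = 3125.
Check values of n near the boundary:
  n = 17: C(17, 4) = 2380; 2380 < 3125? YES
  n = 18: C(18, 4) = 3060; 3060 < 3125? YES
  n = 19: C(19, 4) = 3876; 3876 < 3125? NO
The largest n with C(n, 4) < 3125 is n = 18 (where E[X] = 612/625 ≈ 0.979). Hence R_5(4) > 18, i.e. R_5(4) ≥ 19.

Largest n = 18; hence R_5(4) > 18.


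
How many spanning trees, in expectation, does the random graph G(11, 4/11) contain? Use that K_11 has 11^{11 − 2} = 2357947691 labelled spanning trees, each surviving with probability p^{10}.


K_11 has 11^{11 − 2} = 2357947691 labelled spanning trees.
For each such spanning tree H, let X_H = 1 if all 10 edges of H are present in G. Then P[X_H = 1] = p^{10} = (4/11)^{10} = 1048576/25937424601.
By linearity: E[X] = Σ_H E[X_H] = 2357947691 · p^{10} = 2357947691 · 1048576/25937424601 = 1048576/11.
Numerically: E[X] ≈ 95325.

E[X] = 2357947691 · (4/11)^{10} = 1048576/11 ≈ 95325.


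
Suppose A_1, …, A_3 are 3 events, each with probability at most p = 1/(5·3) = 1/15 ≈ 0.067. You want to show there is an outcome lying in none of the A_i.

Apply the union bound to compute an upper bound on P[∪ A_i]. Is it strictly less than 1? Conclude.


Union bound: P[∪_{i=1}^{3} A_i] ≤ Σ_i P[A_i] ≤ 3·p = 3·(1/15) = 1/5.
Numerically: 1/5 ≈ 0.200.
Is 1/5 < 1? YES.
Since P[∪ A_i] ≤ 1/5 < 1, the complement has P[∩ A_i^c] ≥ 1 − 1/5 = 4/5 > 0, so some outcome avoids every A_i.

3·p = 1/5 ≈ 0.200; existence CERTIFIED by the union bound.


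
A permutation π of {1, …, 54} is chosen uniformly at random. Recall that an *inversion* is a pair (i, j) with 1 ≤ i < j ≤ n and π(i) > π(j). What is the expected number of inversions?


Write X = Σ X_I over the C(54, 2) = 1431 pairs i < j, with X_I the indicator of one inversion.
There are 1431 indicators.
For each fixed pair i < j, the values π(i) and π(j) are two distinct elements of {1, …, 54} in uniformly random order; by symmetry P[π(i) > π(j)] = 1/2.
By linearity: E[X] = 1431 · (1/2) = C(54, 2) · (1/2) = 1431/2 = 1431/2 ≈ 715.5000.

E[X] = 1431/2 = 715.5000.


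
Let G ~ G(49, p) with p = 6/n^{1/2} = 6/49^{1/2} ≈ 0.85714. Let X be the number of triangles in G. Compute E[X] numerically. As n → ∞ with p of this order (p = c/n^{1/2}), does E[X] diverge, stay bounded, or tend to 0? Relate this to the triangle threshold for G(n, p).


Number of potential triangles: C(49, 3) = 18424.
Each occurs with probability p³ ≈ (0.85714)³ ≈ 6.2973761e-01.
By linearity: E[X] = C(49, 3)·p³ ≈ 18424 · 6.2973761e-01 ≈ 11602.28571.
Since α = 1/2 < 1, p = c/n^{1/2} ≫ 1/n is above the triangle threshold p ~ 1/n. Asymptotically E[X] ~ (c³/6)·n^{3(1−α)} = (6³/6)·n^{1.5} → ∞; triangles are abundant w.h.p.

E[X] ≈ 11602.28571; in regime p = Θ(1/n^{1/2}) E[X] diverges (above the triangle threshold p ~ 1/n).


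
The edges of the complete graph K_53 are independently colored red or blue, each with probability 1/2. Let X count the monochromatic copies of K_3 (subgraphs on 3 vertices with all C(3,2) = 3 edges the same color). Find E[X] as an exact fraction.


Let X = Σ_S X_S over the C(53, 3) = 23426 subsets S of size 3, where X_S = 1 if the K_3 on S is monochromatic.
For a fixed S, the K_3 on S has C(3, 2) = 3 edges. P[all 3 edges red] = (1/2)^3, and likewise for blue, so P[monochromatic] = 2·(1/2)^3 = 2^{1 − 3} = 1/4.
Summing: E[X] = C(53, 3) · 2^{1 − 3} = 23426 · 1/4 = 11713/2.
Numerically: E[X] ≈ 5856.5000.

E[X] = C(53,3)·2^(1−C(3,2)) = 11713/2 ≈ 5856.5000.


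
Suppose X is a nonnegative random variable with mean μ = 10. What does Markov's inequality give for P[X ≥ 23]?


μ = E[X] = 10, a = 23.
Markov: P[X ≥ 23] ≤ μ/a = (10)/23 = 10/23.
Numerically: ≈ 0.43478.
(Since a = 23 > μ = 10.00000, the bound 10/23 is < 1 and informative.)

P[X ≥ 23] ≤ 10/23 ≈ 0.43478.


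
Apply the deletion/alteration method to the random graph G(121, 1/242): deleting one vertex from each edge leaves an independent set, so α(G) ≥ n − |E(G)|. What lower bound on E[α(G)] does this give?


E[|E(G)|] = C(121, 2)·p = 7260 · (1/242) = 30.
E[α(G)] ≥ n − E[|E(G)|] = 121 − 30 = 91.
Numerically: ≈ 91.000.
(This is only a lower bound; the true E[α(G)] may be larger.)

E[α(G)] ≥ 91 ≈ 91.000.


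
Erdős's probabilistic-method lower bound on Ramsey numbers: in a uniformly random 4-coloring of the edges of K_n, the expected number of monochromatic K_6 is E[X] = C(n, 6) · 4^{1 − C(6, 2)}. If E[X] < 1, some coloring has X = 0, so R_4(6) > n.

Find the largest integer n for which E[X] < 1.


We need C(n, 6) · 4^{1 − 15} < 1, i.e. C(n, 6) < 4^{15 − 1} = 268435456.
Check values of n near the boundary:
  n = 74: C(74, 6) = 185250786; 185250786 < 268435456? YES
  n = 75: C(75, 6) = 201359550; 201359550 < 268435456? YES
  n = 76: C(76, 6) = 218618940; 218618940 < 268435456? YES
  n = 77: C(77, 6) = 237093780; 237093780 < 268435456? YES
  n = 78: C(78, 6) = 256851595; 256851595 < 268435456? YES
  n = 79: C(79, 6) = 277962685; 277962685 < 268435456? NO
The largest n with C(n, 6) < 268435456 is n = 78 (where E[X] = 256851595/268435456 ≈ 0.9568). Hence R_4(6) > 78, i.e. R_4(6) ≥ 79.

Largest n = 78; hence R_4(6) > 78.


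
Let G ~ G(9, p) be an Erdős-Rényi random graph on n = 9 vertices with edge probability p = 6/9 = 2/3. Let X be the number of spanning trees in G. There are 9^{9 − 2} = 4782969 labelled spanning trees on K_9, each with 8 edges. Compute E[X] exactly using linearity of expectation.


K_9 has 9^{9 − 2} = 4782969 labelled spanning trees.
For each such spanning tree H, let X_H = 1 if all 8 edges of H are present in G. Then P[X_H = 1] = p^{8} = (2/3)^{8} = 256/6561.
Summing the indicators: E[X] = Σ_H E[X_H] = 4782969 · p^{8} = 4782969 · 256/6561 = 186624.
Numerically: E[X] ≈ 186624.

E[X] = 4782969 · (2/3)^{8} = 186624 ≈ 186624.


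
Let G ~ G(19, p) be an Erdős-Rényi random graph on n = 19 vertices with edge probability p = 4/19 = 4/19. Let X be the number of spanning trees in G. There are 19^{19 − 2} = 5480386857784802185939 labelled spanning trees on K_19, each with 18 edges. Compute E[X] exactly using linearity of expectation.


K_19 has 19^{19 − 2} = 5480386857784802185939 labelled spanning trees.
For each such spanning tree H, let X_H = 1 if all 18 edges of H are present in G. Then P[X_H = 1] = p^{18} = (4/19)^{18} = 68719476736/104127350297911241532841.
By linearity: E[X] = Σ_H E[X_H] = 5480386857784802185939 · p^{18} = 5480386857784802185939 · 68719476736/104127350297911241532841 = 68719476736/19.
Numerically: E[X] ≈ 3.62e+09.

E[X] = 5480386857784802185939 · (4/19)^{18} = 68719476736/19 ≈ 3.62e+09.


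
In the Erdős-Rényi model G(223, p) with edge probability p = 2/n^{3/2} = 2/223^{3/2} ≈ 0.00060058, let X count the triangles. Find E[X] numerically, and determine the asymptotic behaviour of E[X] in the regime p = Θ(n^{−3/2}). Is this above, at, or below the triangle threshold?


Number of potential triangles: C(223, 3) = 1823471.
Each occurs with probability p³ ≈ (0.00060058)³ ≈ 2.1662975e-10.
By linearity: E[X] = C(223, 3)·p³ ≈ 1823471 · 2.1662975e-10 ≈ 0.00040.
Since α = 3/2 > 1, p = c/n^{3/2} = o(1/n) is below the triangle threshold p ~ 1/n. Asymptotically E[X] ~ (c³/6)·n^{3(1−α)} = (2³/6)·n^{-1.5} → 0, so by Markov's inequality G has no triangles w.h.p.

E[X] ≈ 0.00040; in regime p = Θ(1/n^{3/2}) E[X] tends to 0 (below the triangle threshold p ~ 1/n).


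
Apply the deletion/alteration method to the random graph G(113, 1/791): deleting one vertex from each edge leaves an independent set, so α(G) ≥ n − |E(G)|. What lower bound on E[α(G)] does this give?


E[|E(G)|] = C(113, 2)·p = 6328 · (1/791) = 8.
E[α(G)] ≥ n − E[|E(G)|] = 113 − 8 = 105.
Numerically: ≈ 105.000000.
(This is only a lower bound; the true E[α(G)] may be larger.)

E[α(G)] ≥ 105 ≈ 105.000000.


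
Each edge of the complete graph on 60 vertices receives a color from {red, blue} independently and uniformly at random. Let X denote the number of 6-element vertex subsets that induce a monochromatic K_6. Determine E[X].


Let X = Σ_S X_S over the C(60, 6) = 50063860 subsets S of size 6, where X_S = 1 if the K_6 on S is monochromatic.
For a fixed S, the K_6 on S has C(6, 2) = 15 edges. P[all 15 edges red] = (1/2)^15, and likewise for blue, so P[monochromatic] = 2·(1/2)^15 = 2^{1 − 15} = 1/16384.
By linearity of expectation: E[X] = C(60, 6) · 2^{1 − 15} = 50063860 · 1/16384 = 12515965/4096.
Numerically: E[X] ≈ 3055.65552.

E[X] = C(60,6)·2^(1−C(6,2)) = 12515965/4096 ≈ 3055.65552.


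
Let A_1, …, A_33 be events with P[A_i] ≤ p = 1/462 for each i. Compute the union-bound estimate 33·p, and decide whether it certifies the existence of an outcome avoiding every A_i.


Union bound: P[∪_{i=1}^{33} A_i] ≤ Σ_i P[A_i] ≤ 33·p = 33·(1/462) = 1/14.
Numerically: 1/14 ≈ 0.0714.
Is 1/14 < 1? YES.
Since P[∪ A_i] ≤ 1/14 < 1, the complement has P[∩ A_i^c] ≥ 1 − 1/14 = 13/14 > 0, so some outcome avoids every A_i.

33·p = 1/14 ≈ 0.0714; existence CERTIFIED by the union bound.


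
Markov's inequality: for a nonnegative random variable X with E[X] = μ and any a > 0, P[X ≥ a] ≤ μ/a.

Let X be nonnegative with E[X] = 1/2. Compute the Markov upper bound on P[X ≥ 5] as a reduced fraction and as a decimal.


μ = E[X] = 1/2, a = 5.
Markov: P[X ≥ 5] ≤ μ/a = (1/2)/5 = 1/10.
Numerically: ≈ 0.1000.
(Since a = 5 > μ = 0.5000, the bound 1/10 is < 1 and informative.)

P[X ≥ 5] ≤ 1/10 ≈ 0.1000.


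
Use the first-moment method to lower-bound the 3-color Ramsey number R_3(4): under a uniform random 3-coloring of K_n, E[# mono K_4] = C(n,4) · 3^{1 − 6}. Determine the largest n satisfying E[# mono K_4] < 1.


We need C(n, 4) · 3^{1 − 6} < 1, i.e. C(n, 4) < 3^{6 − 1} = 243.
Check values of n near the boundary:
  n = 8: C(8, 4) = 70; 70 < 243? YES
  n = 9: C(9, 4) = 126; 126 < 243? YES
  n = 10: C(10, 4) = 210; 210 < 243? YES
  n = 11: C(11, 4) = 330; 330 < 243? NO
  n = 12: C(12, 4) = 495; 495 < 243? NO
The largest n with C(n, 4) < 243 is n = 10 (where E[X] = 70/81 ≈ 0.864). Hence R_3(4) > 10, i.e. R_3(4) ≥ 11.

Largest n = 10; hence R_3(4) > 10.


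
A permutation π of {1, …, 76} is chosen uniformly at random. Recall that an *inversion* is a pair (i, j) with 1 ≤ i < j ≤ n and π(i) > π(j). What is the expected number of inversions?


Write X = Σ X_I over the C(76, 2) = 2850 pairs i < j, with X_I the indicator of one inversion.
There are 2850 indicators.
For each fixed pair i < j, the values π(i) and π(j) are two distinct elements of {1, …, 76} in uniformly random order; by symmetry P[π(i) > π(j)] = 1/2.
By linearity: E[X] = 2850 · (1/2) = C(76, 2) · (1/2) = 2850/2 = 1425 ≈ 1425.000000.

E[X] = 1425 = 1425.000000.


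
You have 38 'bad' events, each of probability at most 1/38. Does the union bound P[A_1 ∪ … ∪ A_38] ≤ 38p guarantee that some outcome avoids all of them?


Union bound: P[∪_{i=1}^{38} A_i] ≤ Σ_i P[A_i] ≤ 38·p = 38·(1/38) = 1.
Numerically: 1 ≈ 1.00000.
Is 1 < 1? NO.
Since the bound 1 is ≥ 1, the union bound is uninformative here; it does NOT by itself certify existence.

38·p = 1 ≈ 1.00000; existence NOT certified by the union bound.


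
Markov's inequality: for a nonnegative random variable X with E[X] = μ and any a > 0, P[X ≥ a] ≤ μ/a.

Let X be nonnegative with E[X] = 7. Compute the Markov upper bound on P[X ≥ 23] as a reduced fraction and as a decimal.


μ = E[X] = 7, a = 23.
Markov: P[X ≥ 23] ≤ μ/a = (7)/23 = 7/23.
Numerically: ≈ 0.304348.
(Since a = 23 > μ = 7.000000, the bound 7/23 is < 1 and informative.)

P[X ≥ 23] ≤ 7/23 ≈ 0.304348.


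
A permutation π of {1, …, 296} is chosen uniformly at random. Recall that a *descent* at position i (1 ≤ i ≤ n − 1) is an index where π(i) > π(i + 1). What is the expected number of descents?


Write X = Σ X_I over i = 1, …, 295, with X_I the indicator of one descent.
There are 295 indicators.
For each fixed i, the pair (π(i), π(i+1)) is a uniformly random ordered pair of distinct values from {1, …, 296}; by symmetry P[π(i) > π(i+1)] = 1/2.
By linearity: E[X] = 295 · (1/2) = (296 − 1) · (1/2) = 295/2 ≈ 147.50000.

E[X] = 295/2 = 147.50000.


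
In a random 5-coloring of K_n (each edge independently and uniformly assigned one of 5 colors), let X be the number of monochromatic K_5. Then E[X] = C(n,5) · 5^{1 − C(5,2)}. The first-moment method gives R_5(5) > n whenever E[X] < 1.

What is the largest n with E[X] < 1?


We need C(n, 5) · 5^{1 − 10} < 1, i.e. C(n, 5) < 5^{10 − 1} = 1953125.
Check values of n near the boundary:
  n = 45: C(45, 5) = 1221759; 1221759 < 1953125? YES
  n = 46: C(46, 5) = 1370754; 1370754 < 1953125? YES
  n = 47: C(47, 5) = 1533939; 1533939 < 1953125? YES
  n = 48: C(48, 5) = 1712304; 1712304 < 1953125? YES
  n = 49: C(49, 5) = 1906884; 1906884 < 1953125? YES
  n = 50: C(50, 5) = 2118760; 2118760 < 1953125? NO
  n = 51: C(51, 5) = 2349060; 2349060 < 1953125? NO
  n = 52: C(52, 5) = 2598960; 2598960 < 1953125? NO
The largest n with C(n, 5) < 1953125 is n = 49 (where E[X] = 1906884/1953125 ≈ 0.976325). Hence R_5(5) > 49, i.e. R_5(5) ≥ 50.

Largest n = 49; hence R_5(5) > 49.


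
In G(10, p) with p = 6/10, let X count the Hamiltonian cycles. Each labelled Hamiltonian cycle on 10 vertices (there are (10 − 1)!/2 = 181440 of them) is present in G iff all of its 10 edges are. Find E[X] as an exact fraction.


K_10 has (10 − 1)!/2 = 181440 labelled Hamiltonian cycles.
For each such Hamiltonian cycle H, let X_H = 1 if all 10 edges of H are present in G. Then P[X_H = 1] = p^{10} = (3/5)^{10} = 59049/9765625.
Summing the indicators: E[X] = Σ_H E[X_H] = 181440 · p^{10} = 181440 · 59049/9765625 = 2142770112/1953125.
Numerically: E[X] ≈ 1097.

E[X] = 181440 · (3/5)^{10} = 2142770112/1953125 ≈ 1097.


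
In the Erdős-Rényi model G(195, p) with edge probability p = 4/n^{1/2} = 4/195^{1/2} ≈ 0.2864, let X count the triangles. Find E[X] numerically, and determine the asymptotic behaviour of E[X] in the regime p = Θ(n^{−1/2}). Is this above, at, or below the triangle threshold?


Number of potential triangles: C(195, 3) = 1216865.
Each occurs with probability p³ ≈ (0.2864)³ ≈ 2.350326e-02.
By linearity: E[X] = C(195, 3)·p³ ≈ 1216865 · 2.350326e-02 ≈ 28600.2913.
Since α = 1/2 < 1, p = c/n^{1/2} ≫ 1/n is above the triangle threshold p ~ 1/n. Asymptotically E[X] ~ (c³/6)·n^{3(1−α)} = (4³/6)·n^{1.5} → ∞; triangles are abundant w.h.p.

E[X] ≈ 28600.2913; in regime p = Θ(1/n^{1/2}) E[X] diverges (above the triangle threshold p ~ 1/n).


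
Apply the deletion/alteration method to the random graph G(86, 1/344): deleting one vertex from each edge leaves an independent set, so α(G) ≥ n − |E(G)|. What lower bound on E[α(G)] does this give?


E[|E(G)|] = C(86, 2)·p = 3655 · (1/344) = 85/8.
E[α(G)] ≥ n − E[|E(G)|] = 86 − 85/8 = 603/8.
Numerically: ≈ 75.375.
(This is only a lower bound; the true E[α(G)] may be larger.)

E[α(G)] ≥ 603/8 ≈ 75.375.


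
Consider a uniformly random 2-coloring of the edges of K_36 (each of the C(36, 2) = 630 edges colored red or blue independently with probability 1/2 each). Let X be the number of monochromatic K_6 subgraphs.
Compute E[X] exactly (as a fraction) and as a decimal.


Let X = Σ_S X_S over the C(36, 6) = 1947792 subsets S of size 6, where X_S = 1 if the K_6 on S is monochromatic.
For a fixed S, the K_6 on S has C(6, 2) = 15 edges. P[all 15 edges red] = (1/2)^15, and likewise for blue, so P[monochromatic] = 2·(1/2)^15 = 2^{1 − 15} = 1/16384.
By linearity of expectation: E[X] = C(36, 6) · 2^{1 − 15} = 1947792 · 1/16384 = 121737/1024.
Numerically: E[X] ≈ 118.884.

E[X] = C(36,6)·2^(1−C(6,2)) = 121737/1024 ≈ 118.884.


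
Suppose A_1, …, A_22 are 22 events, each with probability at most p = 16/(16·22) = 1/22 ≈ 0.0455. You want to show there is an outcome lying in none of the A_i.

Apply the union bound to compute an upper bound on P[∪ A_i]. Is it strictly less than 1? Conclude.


Union bound: P[∪_{i=1}^{22} A_i] ≤ Σ_i P[A_i] ≤ 22·p = 22·(1/22) = 1.
Numerically: 1 ≈ 1.0000.
Is 1 < 1? NO.
Since the bound 1 is ≥ 1, the union bound is uninformative here; it does NOT by itself certify existence.

22·p = 1 ≈ 1.0000; existence NOT certified by the union bound.


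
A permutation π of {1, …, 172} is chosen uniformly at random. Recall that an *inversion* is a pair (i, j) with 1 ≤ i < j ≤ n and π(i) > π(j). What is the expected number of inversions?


Write X = Σ X_I over the C(172, 2) = 14706 pairs i < j, with X_I the indicator of one inversion.
There are 14706 indicators.
For each fixed pair i < j, the values π(i) and π(j) are two distinct elements of {1, …, 172} in uniformly random order; by symmetry P[π(i) > π(j)] = 1/2.
By linearity: E[X] = 14706 · (1/2) = C(172, 2) · (1/2) = 14706/2 = 7353 ≈ 7353.000000.

E[X] = 7353 = 7353.000000.


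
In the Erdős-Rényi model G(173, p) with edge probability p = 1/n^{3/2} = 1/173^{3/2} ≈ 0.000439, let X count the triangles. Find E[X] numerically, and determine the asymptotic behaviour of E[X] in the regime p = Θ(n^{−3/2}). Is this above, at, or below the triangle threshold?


Number of potential triangles: C(173, 3) = 848046.
Each occurs with probability p³ ≈ (0.000439)³ ≈ 8.48775e-11.
By linearity: E[X] = C(173, 3)·p³ ≈ 848046 · 8.48775e-11 ≈ 0.000.
Since α = 3/2 > 1, p = c/n^{3/2} = o(1/n) is below the triangle threshold p ~ 1/n. Asymptotically E[X] ~ (c³/6)·n^{3(1−α)} = (1³/6)·n^{-1.5} → 0, so by Markov's inequality G has no triangles w.h.p.

E[X] ≈ 0.000; in regime p = Θ(1/n^{3/2}) E[X] tends to 0 (below the triangle threshold p ~ 1/n).


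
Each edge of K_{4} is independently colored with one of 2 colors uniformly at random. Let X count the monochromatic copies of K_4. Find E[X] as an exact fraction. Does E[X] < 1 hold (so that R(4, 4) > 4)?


E[X] = C(4, 4) · 2^{1 − 6} = 1 · 2^{−5} = 1/32.
As a reduced fraction: E[X] = 1/32 ≈ 0.03125.
Is E[X] < 1? YES.
Since E[X] < 1, there exists a 2-coloring of K_{4} with no monochromatic K_4; hence R(4, 4) > 4.

E[X] = 1/32 ≈ 0.03125; E[X] < 1, so R(4, 4) > 4.


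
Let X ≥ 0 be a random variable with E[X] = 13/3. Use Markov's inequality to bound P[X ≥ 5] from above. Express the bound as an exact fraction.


μ = E[X] = 13/3, a = 5.
Markov: P[X ≥ 5] ≤ μ/a = (13/3)/5 = 13/15.
Numerically: ≈ 0.8667.
(Since a = 5 > μ = 4.3333, the bound 13/15 is < 1 and informative.)

P[X ≥ 5] ≤ 13/15 ≈ 0.8667.


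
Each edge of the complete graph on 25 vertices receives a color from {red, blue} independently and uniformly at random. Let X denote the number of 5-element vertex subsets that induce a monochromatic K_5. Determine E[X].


Let X = Σ_S X_S over the C(25, 5) = 53130 subsets S of size 5, where X_S = 1 if the K_5 on S is monochromatic.
For a fixed S, the K_5 on S has C(5, 2) = 10 edges. P[all 10 edges red] = (1/2)^10, and likewise for blue, so P[monochromatic] = 2·(1/2)^10 = 2^{1 − 10} = 1/512.
By linearity: E[X] = C(25, 5) · 2^{1 − 10} = 53130 · 1/512 = 26565/256.
Numerically: E[X] ≈ 103.76953.

E[X] = C(25,5)·2^(1−C(5,2)) = 26565/256 ≈ 103.76953.


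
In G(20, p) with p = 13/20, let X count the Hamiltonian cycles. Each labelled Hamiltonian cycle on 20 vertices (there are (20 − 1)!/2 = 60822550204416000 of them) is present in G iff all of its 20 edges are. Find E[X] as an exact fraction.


K_20 has (20 − 1)!/2 = 60822550204416000 labelled Hamiltonian cycles.
For each such Hamiltonian cycle H, let X_H = 1 if all 20 edges of H are present in G. Then P[X_H = 1] = p^{20} = (13/20)^{20} = 19004963774880799438801/104857600000000000000000000.
By linearity of expectation: E[X] = Σ_H E[X_H] = 60822550204416000 · p^{20} = 60822550204416000 · 19004963774880799438801/104857600000000000000000000 = 282209561360057334695429506990221/25600000000000000000.
Numerically: E[X] ≈ 1.1024e+13.

E[X] = 60822550204416000 · (13/20)^{20} = 282209561360057334695429506990221/25600000000000000000 ≈ 1.1024e+13.


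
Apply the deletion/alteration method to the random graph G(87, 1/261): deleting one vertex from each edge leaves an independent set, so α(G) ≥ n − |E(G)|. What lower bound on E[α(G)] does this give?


E[|E(G)|] = C(87, 2)·p = 3741 · (1/261) = 43/3.
E[α(G)] ≥ n − E[|E(G)|] = 87 − 43/3 = 218/3.
Numerically: ≈ 72.66667.
(This is only a lower bound; the true E[α(G)] may be larger.)

E[α(G)] ≥ 218/3 ≈ 72.66667.


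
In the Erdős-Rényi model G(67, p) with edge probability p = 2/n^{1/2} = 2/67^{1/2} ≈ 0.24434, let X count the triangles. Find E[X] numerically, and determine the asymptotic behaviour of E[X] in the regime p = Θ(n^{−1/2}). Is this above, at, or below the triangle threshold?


Number of potential triangles: C(67, 3) = 47905.
Each occurs with probability p³ ≈ (0.24434)³ ≈ 1.4587396e-02.
By linearity: E[X] = C(67, 3)·p³ ≈ 47905 · 1.4587396e-02 ≈ 698.80922.
Since α = 1/2 < 1, p = c/n^{1/2} ≫ 1/n is above the triangle threshold p ~ 1/n. Asymptotically E[X] ~ (c³/6)·n^{3(1−α)} = (2³/6)·n^{1.5} → ∞; triangles are abundant w.h.p.

E[X] ≈ 698.80922; in regime p = Θ(1/n^{1/2}) E[X] diverges (above the triangle threshold p ~ 1/n).


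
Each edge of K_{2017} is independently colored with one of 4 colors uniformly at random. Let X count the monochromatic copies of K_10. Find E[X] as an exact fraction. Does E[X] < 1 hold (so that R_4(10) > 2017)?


E[X] = C(2017, 10) · 4^{1 − 45} = 300324964434452596180990448 · 4^{−44} = 300324964434452596180990448/309485009821345068724781056.
As a reduced fraction: E[X] = 18770310277153287261311903/19342813113834066795298816 ≈ 0.970.
Is E[X] < 1? YES.
Since E[X] < 1, there exists a 4-coloring of K_{2017} with no monochromatic K_10; hence R_4(10) > 2017.

E[X] = 18770310277153287261311903/19342813113834066795298816 ≈ 0.970; E[X] < 1, so R_4(10) > 2017.


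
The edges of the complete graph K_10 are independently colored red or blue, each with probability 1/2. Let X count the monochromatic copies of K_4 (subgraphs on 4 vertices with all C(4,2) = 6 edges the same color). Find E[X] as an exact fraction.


Let X = Σ_S X_S over the C(10, 4) = 210 subsets S of size 4, where X_S = 1 if the K_4 on S is monochromatic.
For a fixed S, the K_4 on S has C(4, 2) = 6 edges. P[all 6 edges red] = (1/2)^6, and likewise for blue, so P[monochromatic] = 2·(1/2)^6 = 2^{1 − 6} = 1/32.
By linearity: E[X] = C(10, 4) · 2^{1 − 6} = 210 · 1/32 = 105/16.
Numerically: E[X] ≈ 6.56250.

E[X] = C(10,4)·2^(1−C(4,2)) = 105/16 ≈ 6.56250.


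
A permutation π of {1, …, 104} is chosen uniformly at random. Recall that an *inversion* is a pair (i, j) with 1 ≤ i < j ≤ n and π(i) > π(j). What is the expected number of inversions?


Write X = Σ X_I over the C(104, 2) = 5356 pairs i < j, with X_I the indicator of one inversion.
There are 5356 indicators.
For each fixed pair i < j, the values π(i) and π(j) are two distinct elements of {1, …, 104} in uniformly random order; by symmetry P[π(i) > π(j)] = 1/2.
By linearity: E[X] = 5356 · (1/2) = C(104, 2) · (1/2) = 5356/2 = 2678 ≈ 2678.0000.

E[X] = 2678 = 2678.0000.


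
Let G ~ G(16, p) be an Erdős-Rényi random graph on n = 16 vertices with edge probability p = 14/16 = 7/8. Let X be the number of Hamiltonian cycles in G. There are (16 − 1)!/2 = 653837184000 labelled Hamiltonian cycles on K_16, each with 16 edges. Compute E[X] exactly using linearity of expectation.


K_16 has (16 − 1)!/2 = 653837184000 labelled Hamiltonian cycles.
For each such Hamiltonian cycle H, let X_H = 1 if all 16 edges of H are present in G. Then P[X_H = 1] = p^{16} = (7/8)^{16} = 33232930569601/281474976710656.
By linearity: E[X] = Σ_H E[X_H] = 653837184000 · p^{16} = 653837184000 · 33232930569601/281474976710656 = 21219654042671322112875/274877906944.
Numerically: E[X] ≈ 7.7197e+10.

E[X] = 653837184000 · (7/8)^{16} = 21219654042671322112875/274877906944 ≈ 7.7197e+10.


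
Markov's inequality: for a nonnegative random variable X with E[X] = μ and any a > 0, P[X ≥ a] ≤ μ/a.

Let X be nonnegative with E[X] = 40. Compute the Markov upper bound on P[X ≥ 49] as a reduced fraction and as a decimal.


μ = E[X] = 40, a = 49.
Markov: P[X ≥ 49] ≤ μ/a = (40)/49 = 40/49.
Numerically: ≈ 0.81633.
(Since a = 49 > μ = 40.00000, the bound 40/49 is < 1 and informative.)

P[X ≥ 49] ≤ 40/49 ≈ 0.81633.


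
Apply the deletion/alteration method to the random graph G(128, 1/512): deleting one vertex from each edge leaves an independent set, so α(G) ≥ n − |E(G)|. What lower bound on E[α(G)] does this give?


E[|E(G)|] = C(128, 2)·p = 8128 · (1/512) = 127/8.
E[α(G)] ≥ n − E[|E(G)|] = 128 − 127/8 = 897/8.
Numerically: ≈ 112.1250.
(This is only a lower bound; the true E[α(G)] may be larger.)

E[α(G)] ≥ 897/8 ≈ 112.1250.


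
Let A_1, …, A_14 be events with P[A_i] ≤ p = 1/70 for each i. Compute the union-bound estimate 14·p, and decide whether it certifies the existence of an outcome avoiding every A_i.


Union bound: P[∪_{i=1}^{14} A_i] ≤ Σ_i P[A_i] ≤ 14·p = 14·(1/70) = 1/5.
Numerically: 1/5 ≈ 0.20000.
Is 1/5 < 1? YES.
Since P[∪ A_i] ≤ 1/5 < 1, the complement has P[∩ A_i^c] ≥ 1 − 1/5 = 4/5 > 0, so some outcome avoids every A_i.

14·p = 1/5 ≈ 0.20000; existence CERTIFIED by the union bound.


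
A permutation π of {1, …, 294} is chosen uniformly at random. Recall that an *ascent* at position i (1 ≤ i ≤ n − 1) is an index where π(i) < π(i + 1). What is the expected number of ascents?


Write X = Σ X_I over i = 1, …, 293, with X_I the indicator of one ascent.
There are 293 indicators.
For each fixed i, the pair (π(i), π(i+1)) is a uniformly random ordered pair of distinct values from {1, …, 294}; by symmetry P[π(i) < π(i+1)] = 1/2.
By linearity: E[X] = 293 · (1/2) = (294 − 1) · (1/2) = 293/2 ≈ 146.500000.

E[X] = 293/2 = 146.500000.


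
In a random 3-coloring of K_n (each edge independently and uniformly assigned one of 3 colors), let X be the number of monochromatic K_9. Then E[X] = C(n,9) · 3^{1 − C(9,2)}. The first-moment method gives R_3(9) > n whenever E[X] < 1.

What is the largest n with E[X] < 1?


We need C(n, 9) · 3^{1 − 36} < 1, i.e. C(n, 9) < 3^{36 − 1} = 50031545098999707.
Check values of n near the boundary:
  n = 300: C(300, 9) = 48052241692154700; 48052241692154700 < 50031545098999707? YES
  n = 301: C(301, 9) = 49533303936090975; 49533303936090975 < 50031545098999707? YES
  n = 302: C(302, 9) = 51054804739588650; 51054804739588650 < 50031545098999707? NO
  n = 303: C(303, 9) = 52617706925494425; 52617706925494425 < 50031545098999707? NO
  n = 304: C(304, 9) = 54222992899492560; 54222992899492560 < 50031545098999707? NO
The largest n with C(n, 9) < 50031545098999707 is n = 301 (where E[X] = 16511101312030325/16677181699666569 ≈ 0.990). Hence R_3(9) > 301, i.e. R_3(9) ≥ 302.

Largest n = 301; hence R_3(9) > 301.
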